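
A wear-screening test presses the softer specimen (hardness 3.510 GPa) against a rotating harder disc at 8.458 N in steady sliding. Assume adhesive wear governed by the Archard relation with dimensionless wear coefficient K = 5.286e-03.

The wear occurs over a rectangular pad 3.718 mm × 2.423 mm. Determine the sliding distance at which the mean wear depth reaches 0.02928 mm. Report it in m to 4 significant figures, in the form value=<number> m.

value=20.71 m

Intermediates are displayed rounded; all working math maintains exact precision; a single final rounding, at 4 significant digits.
Convert: Hardness H = 3.510 GPa = 3.510e+09 Pa.
Convert: Pad sides 3.718 mm × 2.423 mm = 0.003718 m × 0.002423 m. Contact area A = 0.003718 m × 0.002423 m = 9.009e-06 m².
Convert: Depth limit h_lim = 0.02928 mm = 2.928e-05 m.
Working in SI base units: W = 8.458 N, H = 3.510e+09 Pa, K = 5.286e-03.
Limit volume V_lim = h_lim·A = 2.928e-05 · 9.009e-06 = 2.638e-10 m³.
Thus life L = V_lim·H/(K·W) = 2.638e-10 · 3.510e+09 / (5.286e-03 · 8.458) = 20.71 m.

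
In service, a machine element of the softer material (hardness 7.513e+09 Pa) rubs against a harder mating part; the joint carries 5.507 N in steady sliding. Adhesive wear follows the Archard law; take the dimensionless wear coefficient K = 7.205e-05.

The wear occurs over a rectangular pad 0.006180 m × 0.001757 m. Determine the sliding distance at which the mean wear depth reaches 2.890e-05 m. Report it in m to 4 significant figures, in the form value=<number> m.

Every step carries full precision — printed values are rounded. Rounded just once, at four significant digits.
Convert: Contact area A = 0.006180 m × 0.001757 m = 1.086e-05 m².
Expressed in SI base units: W = 5.507 N, H = 7.513e+09 Pa, K = 7.205e-05.
Allowed volume V_lim = h_lim·A = 2.890e-05 · 1.086e-05 = 3.138e-10 m³.
Sliding life L = V_lim·H/(K·W) = 3.138e-10 · 7.513e+09 / (7.205e-05 · 5.507) = 5942 m.

value=5942 m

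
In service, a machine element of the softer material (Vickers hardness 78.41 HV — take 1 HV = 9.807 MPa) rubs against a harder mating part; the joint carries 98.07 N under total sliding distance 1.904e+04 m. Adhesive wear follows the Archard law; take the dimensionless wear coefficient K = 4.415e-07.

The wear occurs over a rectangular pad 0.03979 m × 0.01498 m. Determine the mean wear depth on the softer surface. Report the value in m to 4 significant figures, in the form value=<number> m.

All arithmetic keeps full precision, and the intermediates are printed rounded — one final rounding, at four significant figures.
Convert: Hardness H = 78.41 HV × 9.807 MPa/HV = 769.0 MPa = 7.690e+08 Pa.
Convert: Contact area A = 0.03979 m × 0.01498 m = 5.961e-04 m².
Restated in SI base units: W = 98.07 N, H = 7.690e+08 Pa, K = 4.415e-07.
Archard volume V = K·W·L/H = 4.415e-07 · 98.07 · 1.904e+04 / 7.690e+08 = 1.072e-09 m³.
Wear depth h = V/A = 1.072e-09 / 5.961e-04 = 1.799e-06 m.

value=1.799e-06 m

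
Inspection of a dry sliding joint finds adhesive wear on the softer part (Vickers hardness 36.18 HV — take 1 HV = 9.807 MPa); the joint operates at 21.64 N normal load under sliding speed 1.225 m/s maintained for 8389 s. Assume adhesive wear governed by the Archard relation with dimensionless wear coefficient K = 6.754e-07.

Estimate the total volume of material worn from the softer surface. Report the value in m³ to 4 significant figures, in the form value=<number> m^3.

value=4.233e-10 m^3

The algebra maintains exact precision, and intermediates are displayed rounded — rounded just once to four significant figures.
Convert: Total distance L = v·t = 1.225 m/s × 8389 s = 1.028e+04 m.
Convert: Hardness H = 36.18 HV × 9.807 MPa/HV = 354.8 MPa = 3.548e+08 Pa.
In SI base units: W = 21.64 N, H = 3.548e+08 Pa, K = 6.754e-07.
The Archard volume V = K·W·L/H = 6.754e-07 · 21.64 · 1.028e+04 / 3.548e+08 = 4.233e-10 m³.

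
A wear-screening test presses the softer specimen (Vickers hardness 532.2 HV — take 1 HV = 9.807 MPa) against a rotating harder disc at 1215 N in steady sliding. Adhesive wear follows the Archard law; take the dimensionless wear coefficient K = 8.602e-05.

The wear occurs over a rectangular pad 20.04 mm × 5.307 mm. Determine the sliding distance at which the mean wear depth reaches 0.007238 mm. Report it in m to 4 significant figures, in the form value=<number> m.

All working math carries exact precision. Intermediate values are displayed rounded. Rounded once at the end: four significant digits.
Hardness H = 532.2 HV × 9.807 MPa/HV = 5219 MPa = 5.219e+09 Pa.
Pad sides 20.04 mm × 5.307 mm = 0.02004 m × 0.005307 m. Contact area A = 0.02004 m × 0.005307 m = 1.064e-04 m².
Depth limit h_lim = 0.007238 mm = 7.238e-06 m.
In SI base units: W = 1215 N, H = 5.219e+09 Pa, K = 8.602e-05.
Volume at the limit: V_lim = h_lim·A = 7.238e-06 · 1.064e-04 = 7.698e-10 m³.
Thus life L = V_lim·H/(K·W) = 7.698e-10 · 5.219e+09 / (8.602e-05 · 1215) = 38.44 m.

value=38.44 m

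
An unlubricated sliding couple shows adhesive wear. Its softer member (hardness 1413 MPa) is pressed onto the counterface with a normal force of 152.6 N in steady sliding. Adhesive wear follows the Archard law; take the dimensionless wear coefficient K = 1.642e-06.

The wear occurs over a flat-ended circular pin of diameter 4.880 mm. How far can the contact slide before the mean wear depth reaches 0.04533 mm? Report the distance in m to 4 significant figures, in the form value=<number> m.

value=4781 m

Intermediates are shown rounded — the computation maintains exact precision. Rounded once at the end, at 4 significant digits.
Convert: Hardness H = 1413 MPa = 1.413e+09 Pa.
Convert: Pin diameter d = 4.880 mm = 0.004880 m. Contact area A = π·d²/4 = π·(0.004880 m)²/4 = 1.870e-05 m².
Convert: Depth limit h_lim = 0.04533 mm = 4.533e-05 m.
Restated in SI base units: W = 152.6 N, H = 1.413e+09 Pa, K = 1.642e-06.
Permissible volume V_lim = h_lim·A = 4.533e-05 · 1.870e-05 = 8.478e-10 m³.
Sliding life L = V_lim·H/(K·W) = 8.478e-10 · 1.413e+09 / (1.642e-06 · 152.6) = 4781 m.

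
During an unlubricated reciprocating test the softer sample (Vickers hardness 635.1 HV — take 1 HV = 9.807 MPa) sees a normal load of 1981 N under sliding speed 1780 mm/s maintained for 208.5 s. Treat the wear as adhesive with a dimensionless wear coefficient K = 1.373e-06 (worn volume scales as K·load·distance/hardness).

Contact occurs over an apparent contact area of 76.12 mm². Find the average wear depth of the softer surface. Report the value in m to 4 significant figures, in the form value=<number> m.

Every step keeps full float precision, and intermediates are shown rounded. Rounded once at the end to four significant digits.
Convert: Sliding speed v = 1780 mm/s = 1.780 m/s. Total distance L = v·t = 1.780 m/s × 208.5 s = 371.1 m.
Convert: Hardness H = 635.1 HV × 9.807 MPa/HV = 6228 MPa = 6.228e+09 Pa.
Convert: Contact area A = 76.12 mm² = 7.612e-05 m².
SI base units throughout: W = 1981 N, H = 6.228e+09 Pa, K = 1.373e-06.
Apply Archard: V = K·W·L/H = 1.373e-06 · 1981 · 371.1 / 6.228e+09 = 1.621e-10 m³.
Depth of wear h = V/A = 1.621e-10 / 7.612e-05 = 2.129e-06 m.

value=2.129e-06 m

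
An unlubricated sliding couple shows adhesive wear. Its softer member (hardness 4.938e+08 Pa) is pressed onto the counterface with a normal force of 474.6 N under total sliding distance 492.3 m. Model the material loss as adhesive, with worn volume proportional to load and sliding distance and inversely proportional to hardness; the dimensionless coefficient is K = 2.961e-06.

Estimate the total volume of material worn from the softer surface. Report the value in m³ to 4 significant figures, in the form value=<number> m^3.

value=1.401e-09 m^3

The algebra maintains full float precision; intermediate values are printed rounded — one final rounding: four significant digits.
As SI base values: W = 474.6 N, H = 4.938e+08 Pa, K = 2.961e-06.
Volume removed: V = K·W·L/H = 2.961e-06 · 474.6 · 492.3 / 4.938e+08 = 1.401e-09 m³.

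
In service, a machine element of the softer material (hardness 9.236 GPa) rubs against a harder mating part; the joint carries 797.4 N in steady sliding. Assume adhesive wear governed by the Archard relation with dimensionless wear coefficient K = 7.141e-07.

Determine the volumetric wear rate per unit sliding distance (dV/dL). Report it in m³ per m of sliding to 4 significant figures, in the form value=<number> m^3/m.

value=6.165e-14 m^3/m

Displayed values are rounded, and the algebra runs at exact precision; rounded just once, at four significant digits.
Convert: Hardness H = 9.236 GPa = 9.236e+09 Pa.
Restated in SI base units: W = 797.4 N, H = 9.236e+09 Pa, K = 7.141e-07.
Wear rate dV/dL = K·W/H (independent of L): 7.141e-07 · 797.4 / 9.236e+09 = 6.165e-14 m³/m.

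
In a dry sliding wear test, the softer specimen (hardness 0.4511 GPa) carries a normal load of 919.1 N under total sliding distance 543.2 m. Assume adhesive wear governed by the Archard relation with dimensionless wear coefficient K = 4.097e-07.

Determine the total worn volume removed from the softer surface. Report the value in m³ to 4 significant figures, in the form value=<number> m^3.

value=4.534e-10 m^3

Every step runs at full precision, and the intermediates appear rounded — one final rounding to 4 significant digits.
Hardness H = 0.4511 GPa = 4.511e+08 Pa.
Collected in SI base units: W = 919.1 N, H = 4.511e+08 Pa, K = 4.097e-07.
Worn volume V = K·W·L/H = 4.097e-07 · 919.1 · 543.2 / 4.511e+08 = 4.534e-10 m³.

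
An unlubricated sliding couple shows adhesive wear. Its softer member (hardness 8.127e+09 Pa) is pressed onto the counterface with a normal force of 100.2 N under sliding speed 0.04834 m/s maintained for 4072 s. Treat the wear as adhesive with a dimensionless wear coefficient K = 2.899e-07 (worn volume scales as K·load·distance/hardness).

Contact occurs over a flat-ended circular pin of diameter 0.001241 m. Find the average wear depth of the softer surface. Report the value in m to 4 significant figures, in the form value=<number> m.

value=5.817e-07 m

The algebra runs at exact precision. Intermediates appear rounded. Rounded just once: 4 significant figures.
Convert: Path length L = v·t = 0.04834 m/s × 4072 s = 196.8 m.
Convert: Contact area A = π·d²/4 = π·(0.001241 m)²/4 = 1.210e-06 m².
In SI base units: W = 100.2 N, H = 8.127e+09 Pa, K = 2.899e-07.
By Archard's law, V = K·W·L/H = 2.899e-07 · 100.2 · 196.8 / 8.127e+09 = 7.036e-13 m³.
Depth of wear h = V/A = 7.036e-13 / 1.210e-06 = 5.817e-07 m.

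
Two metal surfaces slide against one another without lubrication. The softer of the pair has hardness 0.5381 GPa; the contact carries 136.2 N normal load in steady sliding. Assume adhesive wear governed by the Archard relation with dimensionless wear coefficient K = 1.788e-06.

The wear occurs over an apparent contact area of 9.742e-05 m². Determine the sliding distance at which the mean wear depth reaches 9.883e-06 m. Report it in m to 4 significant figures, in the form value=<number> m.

Intermediates are shown rounded, and each operation keeps exact precision; rounded once at the end to four significant digits.
Convert: Hardness H = 0.5381 GPa = 5.381e+08 Pa.
Restated in SI base units: W = 136.2 N, H = 5.381e+08 Pa, K = 1.788e-06.
Volume at the limit: V_lim = h_lim·A = 9.883e-06 · 9.742e-05 = 9.628e-10 m³.
So the life L = V_lim·H/(K·W) = 9.628e-10 · 5.381e+08 / (1.788e-06 · 136.2) = 2127 m.

value=2127 m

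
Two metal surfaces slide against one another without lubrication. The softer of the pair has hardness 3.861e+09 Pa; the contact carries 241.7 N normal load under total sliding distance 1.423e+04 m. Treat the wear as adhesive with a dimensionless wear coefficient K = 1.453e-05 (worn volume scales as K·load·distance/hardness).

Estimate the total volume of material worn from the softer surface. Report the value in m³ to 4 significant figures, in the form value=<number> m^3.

value=1.294e-08 m^3

Every step keeps full precision, and displayed values are rounded. Rounded just once, at 4 significant figures.
SI base units throughout: W = 241.7 N, H = 3.861e+09 Pa, K = 1.453e-05.
Archard relation: V = K·W·L/H = 1.453e-05 · 241.7 · 1.423e+04 / 3.861e+09 = 1.294e-08 m³.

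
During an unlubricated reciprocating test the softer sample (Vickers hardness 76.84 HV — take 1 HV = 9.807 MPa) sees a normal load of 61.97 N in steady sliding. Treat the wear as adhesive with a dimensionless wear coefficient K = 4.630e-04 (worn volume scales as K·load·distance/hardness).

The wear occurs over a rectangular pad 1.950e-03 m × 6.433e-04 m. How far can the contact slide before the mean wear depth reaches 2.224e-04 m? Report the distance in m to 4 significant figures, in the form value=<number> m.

value=7.327 m

The intermediates are displayed rounded; every step keeps exact precision — one last rounding: 4 significant figures.
Hardness H = 76.84 HV × 9.807 MPa/HV = 753.6 MPa = 7.536e+08 Pa.
Contact area A = 1.950e-03 m × 6.433e-04 m = 1.254e-06 m².
Working in SI base units: W = 61.97 N, H = 7.536e+08 Pa, K = 4.630e-04.
Wearable volume V_lim = h_lim·A = 2.224e-04 · 1.254e-06 = 2.790e-10 m³.
Inverting, life L = V_lim·H/(K·W) = 2.790e-10 · 7.536e+08 / (4.630e-04 · 61.97) = 7.327 m.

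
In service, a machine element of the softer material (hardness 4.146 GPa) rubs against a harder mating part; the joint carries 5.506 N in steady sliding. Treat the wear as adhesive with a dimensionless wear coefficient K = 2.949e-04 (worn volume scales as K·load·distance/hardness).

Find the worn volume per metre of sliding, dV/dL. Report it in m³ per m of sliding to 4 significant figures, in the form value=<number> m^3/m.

value=3.916e-13 m^3/m

Each operation maintains full precision. The intermediates are shown rounded — a single final rounding: four significant digits.
Hardness H = 4.146 GPa = 4.146e+09 Pa.
Restated in SI base units: W = 5.506 N, H = 4.146e+09 Pa, K = 2.949e-04.
Sliding wear rate dV/dL = K·W/H — distance-free: 2.949e-04 · 5.506 / 4.146e+09 = 3.916e-13 m³/m.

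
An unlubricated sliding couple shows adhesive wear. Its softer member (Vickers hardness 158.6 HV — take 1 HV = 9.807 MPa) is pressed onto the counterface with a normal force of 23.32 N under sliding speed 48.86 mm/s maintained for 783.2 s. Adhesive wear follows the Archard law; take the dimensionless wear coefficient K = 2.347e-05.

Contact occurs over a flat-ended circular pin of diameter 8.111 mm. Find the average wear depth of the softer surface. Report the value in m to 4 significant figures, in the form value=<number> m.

value=2.606e-07 m

Intermediates are displayed rounded — each operation maintains exact precision, and rounded just once, at four significant figures.
Convert: Sliding speed v = 48.86 mm/s = 0.04886 m/s. The distance L = v·t = 0.04886 m/s × 783.2 s = 38.27 m.
Convert: Hardness H = 158.6 HV × 9.807 MPa/HV = 1555 MPa = 1.555e+09 Pa.
Convert: Pin diameter d = 8.111 mm = 0.008111 m. Contact area A = π·d²/4 = π·(0.008111 m)²/4 = 5.167e-05 m².
SI base units throughout: W = 23.32 N, H = 1.555e+09 Pa, K = 2.347e-05.
By Archard's law, V = K·W·L/H = 2.347e-05 · 23.32 · 38.27 / 1.555e+09 = 1.347e-11 m³.
Mean depth h = V/A = 1.347e-11 / 5.167e-05 = 2.606e-07 m.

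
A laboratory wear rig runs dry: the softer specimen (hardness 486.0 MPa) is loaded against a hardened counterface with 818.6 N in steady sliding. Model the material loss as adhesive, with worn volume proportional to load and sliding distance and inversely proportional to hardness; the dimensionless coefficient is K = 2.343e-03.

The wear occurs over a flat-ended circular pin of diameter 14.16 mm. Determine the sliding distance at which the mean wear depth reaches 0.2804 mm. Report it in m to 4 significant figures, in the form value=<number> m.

The intermediates are printed rounded. The computation carries exact precision, and a lone final rounding to 4 significant digits.
Hardness H = 486.0 MPa = 4.860e+08 Pa.
Pin diameter d = 14.16 mm = 0.01416 m. Contact area A = π·d²/4 = π·(0.01416 m)²/4 = 1.575e-04 m².
Depth limit h_lim = 0.2804 mm = 2.804e-04 m.
In SI base units, W = 818.6 N, H = 4.860e+08 Pa, K = 2.343e-03.
Allowed volume V_lim = h_lim·A = 2.804e-04 · 1.575e-04 = 4.416e-08 m³.
So the life L = V_lim·H/(K·W) = 4.416e-08 · 4.860e+08 / (2.343e-03 · 818.6) = 11.19 m.

value=11.19 m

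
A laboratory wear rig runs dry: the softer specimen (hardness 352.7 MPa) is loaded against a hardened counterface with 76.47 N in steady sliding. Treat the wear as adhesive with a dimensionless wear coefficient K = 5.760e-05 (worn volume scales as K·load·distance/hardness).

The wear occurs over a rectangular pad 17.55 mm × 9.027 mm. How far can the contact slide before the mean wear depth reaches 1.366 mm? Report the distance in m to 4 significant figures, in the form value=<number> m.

value=1.733e+04 m

Printed values are rounded. All arithmetic holds full float precision. Rounded just once: four significant figures.
Hardness H = 352.7 MPa = 3.527e+08 Pa.
Pad sides 17.55 mm × 9.027 mm = 0.01755 m × 0.009027 m. Contact area A = 0.01755 m × 0.009027 m = 1.584e-04 m².
Depth limit h_lim = 1.366 mm = 0.001366 m.
In SI base units, W = 76.47 N, H = 3.527e+08 Pa, K = 5.760e-05.
Permissible volume V_lim = h_lim·A = 0.001366 · 1.584e-04 = 2.164e-07 m³.
Thus life L = V_lim·H/(K·W) = 2.164e-07 · 3.527e+08 / (5.760e-05 · 76.47) = 1.733e+04 m.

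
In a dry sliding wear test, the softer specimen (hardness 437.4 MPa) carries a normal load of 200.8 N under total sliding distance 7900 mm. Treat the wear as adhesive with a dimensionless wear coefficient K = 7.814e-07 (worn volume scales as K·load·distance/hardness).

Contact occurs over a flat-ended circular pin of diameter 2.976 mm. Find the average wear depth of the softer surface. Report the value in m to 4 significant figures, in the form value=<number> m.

value=4.074e-07 m

The intermediates are displayed rounded — each operation maintains full float precision, and one final rounding to 4 significant figures.
The distance L = 7900 mm = 7.900 m.
Hardness H = 437.4 MPa = 4.374e+08 Pa.
Pin diameter d = 2.976 mm = 0.002976 m. Contact area A = π·d²/4 = π·(0.002976 m)²/4 = 6.956e-06 m².
In SI base units, W = 200.8 N, H = 4.374e+08 Pa, K = 7.814e-07.
Apply Archard: V = K·W·L/H = 7.814e-07 · 200.8 · 7.900 / 4.374e+08 = 2.834e-12 m³.
Mean wear depth h = V/A = 2.834e-12 / 6.956e-06 = 4.074e-07 m.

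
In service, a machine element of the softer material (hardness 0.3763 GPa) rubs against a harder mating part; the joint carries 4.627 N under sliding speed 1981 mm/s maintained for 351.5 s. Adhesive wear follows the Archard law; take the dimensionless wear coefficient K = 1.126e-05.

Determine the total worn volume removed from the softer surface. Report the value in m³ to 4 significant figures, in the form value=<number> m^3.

The computation keeps full float precision. Displayed values are rounded. Rounded once at the end, at four significant digits.
Convert: Sliding speed v = 1981 mm/s = 1.981 m/s. Sliding distance L = v·t = 1.981 m/s × 351.5 s = 696.3 m.
Convert: Hardness H = 0.3763 GPa = 3.763e+08 Pa.
SI base units throughout: W = 4.627 N, H = 3.763e+08 Pa, K = 1.126e-05.
Volume removed: V = K·W·L/H = 1.126e-05 · 4.627 · 696.3 / 3.763e+08 = 9.641e-11 m³.

value=9.641e-11 m^3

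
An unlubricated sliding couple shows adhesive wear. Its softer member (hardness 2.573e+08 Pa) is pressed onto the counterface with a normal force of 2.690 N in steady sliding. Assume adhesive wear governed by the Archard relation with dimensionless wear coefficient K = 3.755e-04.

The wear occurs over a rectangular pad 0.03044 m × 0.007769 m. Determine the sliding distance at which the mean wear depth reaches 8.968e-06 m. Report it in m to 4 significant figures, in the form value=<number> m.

Intermediates are shown rounded; the computation maintains full precision, and rounded just once, at four significant digits.
Contact area A = 0.03044 m × 0.007769 m = 2.365e-04 m².
Expressed in SI base units: W = 2.690 N, H = 2.573e+08 Pa, K = 3.755e-04.
At the depth limit, V_lim = h_lim·A = 8.968e-06 · 2.365e-04 = 2.121e-09 m³.
Thus life L = V_lim·H/(K·W) = 2.121e-09 · 2.573e+08 / (3.755e-04 · 2.690) = 540.2 m.

value=540.2 m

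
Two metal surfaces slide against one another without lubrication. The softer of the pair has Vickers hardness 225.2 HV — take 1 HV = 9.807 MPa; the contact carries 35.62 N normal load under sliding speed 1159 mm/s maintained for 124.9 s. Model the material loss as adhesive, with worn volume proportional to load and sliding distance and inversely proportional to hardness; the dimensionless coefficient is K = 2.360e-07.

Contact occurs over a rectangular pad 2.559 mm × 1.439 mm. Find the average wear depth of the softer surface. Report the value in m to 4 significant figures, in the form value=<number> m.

The intermediates appear rounded. Every step carries exact precision. Rounded just once, at four significant figures.
Convert: Sliding speed v = 1159 mm/s = 1.159 m/s. Path length L = v·t = 1.159 m/s × 124.9 s = 144.8 m.
Convert: Hardness H = 225.2 HV × 9.807 MPa/HV = 2209 MPa = 2.209e+09 Pa.
Convert: Pad sides 2.559 mm × 1.439 mm = 0.002559 m × 0.001439 m. Contact area A = 0.002559 m × 0.001439 m = 3.682e-06 m².
As SI base values: W = 35.62 N, H = 2.209e+09 Pa, K = 2.360e-07.
By Archard's law, V = K·W·L/H = 2.360e-07 · 35.62 · 144.8 / 2.209e+09 = 5.510e-13 m³.
Mean depth h = V/A = 5.510e-13 / 3.682e-06 = 1.496e-07 m.

value=1.496e-07 m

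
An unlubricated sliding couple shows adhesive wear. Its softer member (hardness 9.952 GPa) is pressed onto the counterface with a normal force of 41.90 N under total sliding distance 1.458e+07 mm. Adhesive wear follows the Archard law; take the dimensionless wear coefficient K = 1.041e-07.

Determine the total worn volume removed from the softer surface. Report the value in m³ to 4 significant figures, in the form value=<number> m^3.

Intermediates are displayed rounded; the computation maintains exact precision; rounded once at the end to four significant digits.
Convert: Distance L = 1.458e+07 mm = 1.458e+04 m.
Convert: Hardness H = 9.952 GPa = 9.952e+09 Pa.
In SI base units, W = 41.90 N, H = 9.952e+09 Pa, K = 1.041e-07.
Archard volume V = K·W·L/H = 1.041e-07 · 41.90 · 1.458e+04 / 9.952e+09 = 6.390e-12 m³.

value=6.390e-12 m^3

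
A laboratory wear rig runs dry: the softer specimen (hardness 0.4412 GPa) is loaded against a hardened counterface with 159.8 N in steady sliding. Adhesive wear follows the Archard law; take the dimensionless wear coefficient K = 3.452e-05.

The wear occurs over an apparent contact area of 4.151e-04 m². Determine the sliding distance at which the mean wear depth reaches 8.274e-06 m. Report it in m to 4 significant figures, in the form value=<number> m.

Intermediates appear rounded; the computation keeps full float precision; rounded just once: 4 significant figures.
Convert: Hardness H = 0.4412 GPa = 4.412e+08 Pa.
Expressed in SI base units: W = 159.8 N, H = 4.412e+08 Pa, K = 3.452e-05.
Volume at the limit: V_lim = h_lim·A = 8.274e-06 · 4.151e-04 = 3.435e-09 m³.
Inverting, life L = V_lim·H/(K·W) = 3.435e-09 · 4.412e+08 / (3.452e-05 · 159.8) = 274.7 m.

value=274.7 m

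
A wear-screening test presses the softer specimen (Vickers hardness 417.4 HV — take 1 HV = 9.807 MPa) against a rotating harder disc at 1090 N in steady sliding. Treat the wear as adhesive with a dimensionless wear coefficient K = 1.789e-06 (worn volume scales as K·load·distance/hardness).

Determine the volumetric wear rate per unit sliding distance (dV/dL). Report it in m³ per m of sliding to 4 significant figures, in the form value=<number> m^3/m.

value=4.764e-13 m^3/m

Each operation keeps full float precision, and displayed values are rounded; rounded just once: 4 significant figures.
Convert: Hardness H = 417.4 HV × 9.807 MPa/HV = 4093 MPa = 4.093e+09 Pa.
Collected in SI base units: W = 1090 N, H = 4.093e+09 Pa, K = 1.789e-06.
Rate of wear dV/dL = K·W/H, so: 1.789e-06 · 1090 / 4.093e+09 = 4.764e-13 m³/m.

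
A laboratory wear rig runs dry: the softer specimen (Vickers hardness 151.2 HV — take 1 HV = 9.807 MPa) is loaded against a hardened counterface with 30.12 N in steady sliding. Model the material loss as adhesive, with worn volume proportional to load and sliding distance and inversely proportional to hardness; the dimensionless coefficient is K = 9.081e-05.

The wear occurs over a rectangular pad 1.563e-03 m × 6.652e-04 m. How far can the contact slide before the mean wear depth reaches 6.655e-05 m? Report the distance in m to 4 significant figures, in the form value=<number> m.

All working math keeps full precision. Intermediates are shown rounded. Rounded once at the end, at four significant figures.
Convert: Hardness H = 151.2 HV × 9.807 MPa/HV = 1483 MPa = 1.483e+09 Pa.
Convert: Contact area A = 1.563e-03 m × 6.652e-04 m = 1.040e-06 m².
Expressed in SI base units: W = 30.12 N, H = 1.483e+09 Pa, K = 9.081e-05.
Permissible volume V_lim = h_lim·A = 6.655e-05 · 1.040e-06 = 6.919e-11 m³.
Inverting, life L = V_lim·H/(K·W) = 6.919e-11 · 1.483e+09 / (9.081e-05 · 30.12) = 37.51 m.

value=37.51 m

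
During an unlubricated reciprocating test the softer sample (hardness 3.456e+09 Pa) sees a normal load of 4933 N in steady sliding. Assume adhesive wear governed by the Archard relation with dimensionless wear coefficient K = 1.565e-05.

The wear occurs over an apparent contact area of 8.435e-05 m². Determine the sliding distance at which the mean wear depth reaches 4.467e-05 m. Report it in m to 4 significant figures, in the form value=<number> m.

All arithmetic carries exact precision — printed values are rounded. Rounded once at the end to 4 significant figures.
As SI base values: W = 4933 N, H = 3.456e+09 Pa, K = 1.565e-05.
Permissible volume V_lim = h_lim·A = 4.467e-05 · 8.435e-05 = 3.768e-09 m³.
Sliding life L = V_lim·H/(K·W) = 3.768e-09 · 3.456e+09 / (1.565e-05 · 4933) = 168.7 m.

value=168.7 m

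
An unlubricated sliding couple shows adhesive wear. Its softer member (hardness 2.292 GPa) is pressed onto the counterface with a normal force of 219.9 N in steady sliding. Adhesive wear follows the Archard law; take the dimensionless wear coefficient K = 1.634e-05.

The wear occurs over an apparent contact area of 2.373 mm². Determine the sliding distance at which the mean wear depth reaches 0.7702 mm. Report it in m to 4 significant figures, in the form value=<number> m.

value=1166 m

Each operation carries full precision. Quoted intermediates are rounded; one final rounding, at 4 significant figures.
Hardness H = 2.292 GPa = 2.292e+09 Pa.
Contact area A = 2.373 mm² = 2.373e-06 m².
Depth limit h_lim = 0.7702 mm = 7.702e-04 m.
As SI base values: W = 219.9 N, H = 2.292e+09 Pa, K = 1.634e-05.
Allowed volume V_lim = h_lim·A = 7.702e-04 · 2.373e-06 = 1.828e-09 m³.
Inverting, life L = V_lim·H/(K·W) = 1.828e-09 · 2.292e+09 / (1.634e-05 · 219.9) = 1166 m.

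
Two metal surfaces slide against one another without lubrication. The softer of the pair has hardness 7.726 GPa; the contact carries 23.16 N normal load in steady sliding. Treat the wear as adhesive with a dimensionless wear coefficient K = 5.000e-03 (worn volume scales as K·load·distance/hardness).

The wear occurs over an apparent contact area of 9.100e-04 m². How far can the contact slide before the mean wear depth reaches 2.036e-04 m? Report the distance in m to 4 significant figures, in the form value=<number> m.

value=1.236e+04 m

The computation carries full precision — the intermediates are displayed rounded — one final rounding, at four significant figures.
Convert: Hardness H = 7.726 GPa = 7.726e+09 Pa.
Expressed in SI base units: W = 23.16 N, H = 7.726e+09 Pa, K = 5.000e-03.
Permissible volume V_lim = h_lim·A = 2.036e-04 · 9.100e-04 = 1.853e-07 m³.
So the life L = V_lim·H/(K·W) = 1.853e-07 · 7.726e+09 / (5.000e-03 · 23.16) = 1.236e+04 m.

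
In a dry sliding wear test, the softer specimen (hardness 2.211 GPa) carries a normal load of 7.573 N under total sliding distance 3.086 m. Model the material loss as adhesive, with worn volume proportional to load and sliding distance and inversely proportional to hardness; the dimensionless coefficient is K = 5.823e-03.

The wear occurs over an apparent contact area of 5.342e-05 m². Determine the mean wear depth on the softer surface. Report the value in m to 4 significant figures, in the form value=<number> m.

value=1.152e-06 m

Intermediates are shown rounded; all working math maintains full float precision; one last rounding: 4 significant digits.
Convert: Hardness H = 2.211 GPa = 2.211e+09 Pa.
In SI base units: W = 7.573 N, H = 2.211e+09 Pa, K = 5.823e-03.
Worn volume V = K·W·L/H = 5.823e-03 · 7.573 · 3.086 / 2.211e+09 = 6.155e-11 m³.
Wear depth h = V/A = 6.155e-11 / 5.342e-05 = 1.152e-06 m.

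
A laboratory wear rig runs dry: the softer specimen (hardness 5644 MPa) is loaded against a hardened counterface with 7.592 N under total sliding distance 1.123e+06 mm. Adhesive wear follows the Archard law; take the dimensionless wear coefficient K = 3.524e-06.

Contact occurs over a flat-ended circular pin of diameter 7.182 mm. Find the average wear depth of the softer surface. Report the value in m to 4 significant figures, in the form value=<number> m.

value=1.314e-07 m

Shown intermediates are rounded, and the computation runs at full float precision — rounded just once: four significant figures.
Distance L = 1.123e+06 mm = 1123 m.
Hardness H = 5644 MPa = 5.644e+09 Pa.
Pin diameter d = 7.182 mm = 0.007182 m. Contact area A = π·d²/4 = π·(0.007182 m)²/4 = 4.051e-05 m².
Collected in SI base units: W = 7.592 N, H = 5.644e+09 Pa, K = 3.524e-06.
Wear volume V = K·W·L/H = 3.524e-06 · 7.592 · 1123 / 5.644e+09 = 5.323e-12 m³.
Depth h = V/A = 5.323e-12 / 4.051e-05 = 1.314e-07 m.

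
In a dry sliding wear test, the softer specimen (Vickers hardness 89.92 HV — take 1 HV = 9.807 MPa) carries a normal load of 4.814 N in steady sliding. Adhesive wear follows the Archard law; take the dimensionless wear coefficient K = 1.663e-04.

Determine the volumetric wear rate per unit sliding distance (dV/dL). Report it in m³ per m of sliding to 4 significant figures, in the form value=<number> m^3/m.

The computation carries full precision, and intermediate values are displayed rounded, and a single final rounding: four significant digits.
Convert: Hardness H = 89.92 HV × 9.807 MPa/HV = 881.8 MPa = 8.818e+08 Pa.
Collected in SI base units: W = 4.814 N, H = 8.818e+08 Pa, K = 1.663e-04.
The wear rate dV/dL = K·W/H (independent of L): 1.663e-04 · 4.814 / 8.818e+08 = 9.078e-13 m³/m.

value=9.078e-13 m^3/m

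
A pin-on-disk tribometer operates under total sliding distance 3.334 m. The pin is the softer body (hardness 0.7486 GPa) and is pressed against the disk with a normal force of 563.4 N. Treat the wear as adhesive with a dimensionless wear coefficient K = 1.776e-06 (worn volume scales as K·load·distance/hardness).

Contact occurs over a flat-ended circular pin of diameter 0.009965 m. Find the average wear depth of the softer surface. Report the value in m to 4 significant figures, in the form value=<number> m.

value=5.714e-08 m

Every step maintains exact precision, and the intermediates are displayed rounded, and a single final rounding to four significant figures.
Convert: Hardness H = 0.7486 GPa = 7.486e+08 Pa.
Convert: Contact area A = π·d²/4 = π·(0.009965 m)²/4 = 7.799e-05 m².
Working in SI base units: W = 563.4 N, H = 7.486e+08 Pa, K = 1.776e-06.
Archard relation: V = K·W·L/H = 1.776e-06 · 563.4 · 3.334 / 7.486e+08 = 4.456e-12 m³.
Mean depth h = V/A = 4.456e-12 / 7.799e-05 = 5.714e-08 m.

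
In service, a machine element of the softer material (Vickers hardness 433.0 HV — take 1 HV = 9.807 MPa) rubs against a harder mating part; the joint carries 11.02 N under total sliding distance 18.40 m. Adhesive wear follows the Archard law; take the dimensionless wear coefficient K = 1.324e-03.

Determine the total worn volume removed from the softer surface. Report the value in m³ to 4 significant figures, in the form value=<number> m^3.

Intermediate values are displayed rounded — the algebra maintains full float precision; one final rounding, at four significant figures.
Hardness H = 433.0 HV × 9.807 MPa/HV = 4246 MPa = 4.246e+09 Pa.
SI base units throughout: W = 11.02 N, H = 4.246e+09 Pa, K = 1.324e-03.
Worn volume V = K·W·L/H = 1.324e-03 · 11.02 · 18.40 / 4.246e+09 = 6.322e-11 m³.

value=6.322e-11 m^3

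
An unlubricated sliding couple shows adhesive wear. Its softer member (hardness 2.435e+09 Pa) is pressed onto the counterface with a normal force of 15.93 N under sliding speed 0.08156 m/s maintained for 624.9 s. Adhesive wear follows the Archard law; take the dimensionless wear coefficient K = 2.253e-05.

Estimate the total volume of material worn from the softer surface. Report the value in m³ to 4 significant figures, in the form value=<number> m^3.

value=7.512e-12 m^3

The computation holds full precision. Intermediate values are displayed rounded — one last rounding: 4 significant figures.
Total distance L = v·t = 0.08156 m/s × 624.9 s = 50.97 m.
Expressed in SI base units: W = 15.93 N, H = 2.435e+09 Pa, K = 2.253e-05.
Archard relation: V = K·W·L/H = 2.253e-05 · 15.93 · 50.97 / 2.435e+09 = 7.512e-12 m³.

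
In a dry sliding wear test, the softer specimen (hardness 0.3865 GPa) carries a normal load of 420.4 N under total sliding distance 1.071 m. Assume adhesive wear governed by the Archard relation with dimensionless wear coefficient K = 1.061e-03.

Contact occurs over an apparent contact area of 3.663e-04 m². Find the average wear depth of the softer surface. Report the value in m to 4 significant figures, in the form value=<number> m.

value=3.374e-06 m

Each operation runs at full precision — intermediates are displayed rounded; rounded just once, at four significant digits.
Hardness H = 0.3865 GPa = 3.865e+08 Pa.
Expressed in SI base units: W = 420.4 N, H = 3.865e+08 Pa, K = 1.061e-03.
Wear volume V = K·W·L/H = 1.061e-03 · 420.4 · 1.071 / 3.865e+08 = 1.236e-09 m³.
Depth h = V/A = 1.236e-09 / 3.663e-04 = 3.374e-06 m.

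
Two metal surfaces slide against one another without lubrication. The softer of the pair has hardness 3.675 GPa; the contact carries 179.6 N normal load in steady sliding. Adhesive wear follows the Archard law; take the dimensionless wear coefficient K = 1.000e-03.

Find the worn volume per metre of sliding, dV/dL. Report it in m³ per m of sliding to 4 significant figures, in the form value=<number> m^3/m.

Each operation runs at full float precision. The intermediates appear rounded — a single final rounding to four significant figures.
Hardness H = 3.675 GPa = 3.675e+09 Pa.
As SI base values: W = 179.6 N, H = 3.675e+09 Pa, K = 1.000e-03.
Rate of wear dV/dL = K·W/H: 1.000e-03 · 179.6 / 3.675e+09 = 4.887e-11 m³/m.

value=4.887e-11 m^3/m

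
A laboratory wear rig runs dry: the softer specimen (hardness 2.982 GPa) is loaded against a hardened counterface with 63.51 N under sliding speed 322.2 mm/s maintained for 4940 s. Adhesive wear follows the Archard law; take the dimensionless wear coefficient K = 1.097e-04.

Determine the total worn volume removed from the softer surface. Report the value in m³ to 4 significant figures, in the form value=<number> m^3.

value=3.719e-09 m^3

Each operation runs at full float precision — the intermediates are displayed rounded — rounded just once, at 4 significant figures.
Sliding speed v = 322.2 mm/s = 0.3222 m/s. The distance L = v·t = 0.3222 m/s × 4940 s = 1592 m.
Hardness H = 2.982 GPa = 2.982e+09 Pa.
In SI base units, W = 63.51 N, H = 2.982e+09 Pa, K = 1.097e-04.
Worn volume V = K·W·L/H = 1.097e-04 · 63.51 · 1592 / 2.982e+09 = 3.719e-09 m³.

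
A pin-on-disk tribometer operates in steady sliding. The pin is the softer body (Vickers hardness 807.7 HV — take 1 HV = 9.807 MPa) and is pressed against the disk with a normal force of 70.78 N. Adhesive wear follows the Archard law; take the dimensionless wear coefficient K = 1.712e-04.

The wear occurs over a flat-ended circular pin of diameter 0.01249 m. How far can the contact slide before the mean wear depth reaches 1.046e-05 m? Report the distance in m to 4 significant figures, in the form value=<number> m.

All arithmetic runs at full precision; the intermediates are displayed rounded. Rounded once at the end to four significant digits.
Hardness H = 807.7 HV × 9.807 MPa/HV = 7921 MPa = 7.921e+09 Pa.
Contact area A = π·d²/4 = π·(0.01249 m)²/4 = 1.225e-04 m².
Working in SI base units: W = 70.78 N, H = 7.921e+09 Pa, K = 1.712e-04.
Wearable volume V_lim = h_lim·A = 1.046e-05 · 1.225e-04 = 1.282e-09 m³.
Inverting, life L = V_lim·H/(K·W) = 1.282e-09 · 7.921e+09 / (1.712e-04 · 70.78) = 837.8 m.

value=837.8 m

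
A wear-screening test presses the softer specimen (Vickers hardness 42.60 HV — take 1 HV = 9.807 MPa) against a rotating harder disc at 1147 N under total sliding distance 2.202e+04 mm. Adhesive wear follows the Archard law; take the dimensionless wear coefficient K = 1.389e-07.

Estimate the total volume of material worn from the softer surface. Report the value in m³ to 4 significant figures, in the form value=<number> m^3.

value=8.397e-12 m^3

Quoted intermediates are rounded, and each operation keeps full float precision, and one final rounding: four significant digits.
Convert: Distance L = 2.202e+04 mm = 22.02 m.
Convert: Hardness H = 42.60 HV × 9.807 MPa/HV = 417.8 MPa = 4.178e+08 Pa.
In SI base units, W = 1147 N, H = 4.178e+08 Pa, K = 1.389e-07.
By Archard's law, V = K·W·L/H = 1.389e-07 · 1147 · 22.02 / 4.178e+08 = 8.397e-12 m³.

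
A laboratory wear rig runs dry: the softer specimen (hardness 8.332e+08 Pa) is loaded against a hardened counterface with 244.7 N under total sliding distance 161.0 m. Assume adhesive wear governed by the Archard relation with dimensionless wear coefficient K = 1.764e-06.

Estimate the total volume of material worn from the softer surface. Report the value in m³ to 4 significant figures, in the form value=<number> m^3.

The intermediates are shown rounded — the algebra carries exact precision, and one final rounding to 4 significant digits.
Working in SI base units: W = 244.7 N, H = 8.332e+08 Pa, K = 1.764e-06.
Apply Archard: V = K·W·L/H = 1.764e-06 · 244.7 · 161.0 / 8.332e+08 = 8.341e-11 m³.

value=8.341e-11 m^3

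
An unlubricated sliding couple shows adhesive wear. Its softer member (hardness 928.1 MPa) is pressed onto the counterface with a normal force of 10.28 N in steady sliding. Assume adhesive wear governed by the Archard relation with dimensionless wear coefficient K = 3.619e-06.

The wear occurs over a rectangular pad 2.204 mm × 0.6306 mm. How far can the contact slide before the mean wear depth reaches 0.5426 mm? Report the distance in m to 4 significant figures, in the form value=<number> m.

Every step holds full float precision; the intermediates are shown rounded, and a lone final rounding to 4 significant digits.
Convert: Hardness H = 928.1 MPa = 9.281e+08 Pa.
Convert: Pad sides 2.204 mm × 0.6306 mm = 2.204e-03 m × 6.306e-04 m. Contact area A = 2.204e-03 m × 6.306e-04 m = 1.390e-06 m².
Convert: Depth limit h_lim = 0.5426 mm = 5.426e-04 m.
SI base units throughout: W = 10.28 N, H = 9.281e+08 Pa, K = 3.619e-06.
Wearable volume V_lim = h_lim·A = 5.426e-04 · 1.390e-06 = 7.541e-10 m³.
Thus life L = V_lim·H/(K·W) = 7.541e-10 · 9.281e+08 / (3.619e-06 · 10.28) = 1.881e+04 m.

value=1.881e+04 m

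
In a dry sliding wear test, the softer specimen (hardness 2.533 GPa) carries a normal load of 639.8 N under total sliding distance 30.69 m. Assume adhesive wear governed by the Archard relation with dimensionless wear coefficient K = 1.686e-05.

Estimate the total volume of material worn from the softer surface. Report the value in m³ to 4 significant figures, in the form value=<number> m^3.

Intermediates appear rounded. The algebra maintains exact precision — a lone final rounding, at 4 significant digits.
Convert: Hardness H = 2.533 GPa = 2.533e+09 Pa.
Working in SI base units: W = 639.8 N, H = 2.533e+09 Pa, K = 1.686e-05.
By Archard's law, V = K·W·L/H = 1.686e-05 · 639.8 · 30.69 / 2.533e+09 = 1.307e-10 m³.

value=1.307e-10 m^3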